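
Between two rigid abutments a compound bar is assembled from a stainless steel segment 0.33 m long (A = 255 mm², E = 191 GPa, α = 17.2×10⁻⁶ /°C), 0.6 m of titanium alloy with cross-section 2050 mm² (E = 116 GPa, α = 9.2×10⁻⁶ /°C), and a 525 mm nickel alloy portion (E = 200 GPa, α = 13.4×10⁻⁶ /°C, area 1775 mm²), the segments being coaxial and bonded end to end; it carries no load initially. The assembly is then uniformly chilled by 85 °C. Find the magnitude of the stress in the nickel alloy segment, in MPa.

If the supports were absent, the total length change would be Σ αᵢΔT Lᵢ = 17.2×10⁻⁶×85×330 + 9.2×10⁻⁶×85×600 + 13.4×10⁻⁶×85×525 = 1.55 mm.
The rigid supports impose zero overall length change; the single axial force P common to all segments must satisfy P Σ Lᵢ/(AᵢEᵢ) = δ_free.
The series flexibility is Σ Lᵢ/(AᵢEᵢ) = 330/(255×191×10³) + 600/(2050×116×10³) + 525/(1775×200×10³) = 1.078×10⁻⁵ mm/N.
P = 1.55 / 1.078×10⁻⁵ = 143800 N = 143.8 kN, tensile.
σ_{nickel alloy} = P / A = 143800 / 1775 = 81.01 MPa.

σ ≈ 81 MPa (tensile)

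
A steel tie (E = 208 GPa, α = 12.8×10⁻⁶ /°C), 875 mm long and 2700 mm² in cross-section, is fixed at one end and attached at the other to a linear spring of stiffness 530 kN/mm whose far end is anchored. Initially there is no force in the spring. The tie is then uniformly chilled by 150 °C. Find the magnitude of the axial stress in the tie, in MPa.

The unrestrained thermal change is αΔT L = 12.8×10⁻⁶ × 150 × 875 = 1.68 mm.
Let P be the tensile force in the spring. The tie extends elastically by PL/(AE) and the spring stretches by P/k; together these equal δ_free.
So P = δ_free / [L/(AE) + 1/k] = 1.68 / [ 875/(2700×208×10³) + 1/(530×10³) ].
P = 1.68 / 3.445×10⁻⁶ = 487700 N.
σ = P/A = 487700/2700 = 180.6 MPa.

σ ≈ 181 MPa (tensile)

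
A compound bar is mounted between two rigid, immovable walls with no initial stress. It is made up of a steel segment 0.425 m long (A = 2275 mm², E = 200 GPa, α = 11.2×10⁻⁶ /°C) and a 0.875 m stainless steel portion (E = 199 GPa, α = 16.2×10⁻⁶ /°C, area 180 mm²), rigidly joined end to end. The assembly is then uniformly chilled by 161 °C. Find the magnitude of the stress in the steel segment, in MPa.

Free thermal contraction of the whole bar: Σ αᵢΔT Lᵢ = 11.2×10⁻⁶×161×425 + 16.2×10⁻⁶×161×875 = 3.049 mm.
The rigid supports impose zero overall length change; the single axial force P common to all segments must satisfy P Σ Lᵢ/(AᵢEᵢ) = δ_free.
Σ Lᵢ/(AᵢEᵢ) = 425/(2275×200×10³) + 875/(180×199×10³) = 2.536×10⁻⁵ mm/N.
P = 3.049 / 2.536×10⁻⁵ = 120200 N = 120.2 kN, tensile.
σ_{steel} = P / A = 120200 / 2275 = 52.84 MPa.

σ ≈ 52.8 MPa (tensile)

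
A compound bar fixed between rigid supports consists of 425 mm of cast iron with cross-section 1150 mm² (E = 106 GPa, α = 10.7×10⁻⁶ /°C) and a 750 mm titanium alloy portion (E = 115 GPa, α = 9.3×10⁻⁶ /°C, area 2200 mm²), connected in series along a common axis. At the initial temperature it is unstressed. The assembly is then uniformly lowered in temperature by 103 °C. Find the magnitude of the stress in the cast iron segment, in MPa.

With the walls removed the bar would change length by δ_free = Σ αᵢΔT Lᵢ = 10.7×10⁻⁶×103×425 + 9.3×10⁻⁶×103×750 = 1.187 mm.
The walls prevent any net length change, so an axial force P (same in every segment) develops. Compatibility: P · Σ Lᵢ/(AᵢEᵢ) = δ_free.
The series flexibility is Σ Lᵢ/(AᵢEᵢ) = 425/(1150×106×10³) + 750/(2200×115×10³) = 6.451×10⁻⁶ mm/N.
So P = 1.187 / 6.451×10⁻⁶ = 184 kN, tensile.
σ_{cast iron} = P / A = 184000 / 1150 = 160 MPa.

σ ≈ 160 MPa (tensile)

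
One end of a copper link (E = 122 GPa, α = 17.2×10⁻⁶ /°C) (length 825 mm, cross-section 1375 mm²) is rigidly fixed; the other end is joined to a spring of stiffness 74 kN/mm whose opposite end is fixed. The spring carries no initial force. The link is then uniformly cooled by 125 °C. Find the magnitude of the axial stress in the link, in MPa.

σ ≈ 70 MPa (tensile)

The unrestrained thermal change is αΔT L = 17.2×10⁻⁶ × 125 × 825 = 1.774 mm.
With a force P in the spring, the elastic change of the link is PL/(AE) and that of the spring is P/k; compatibility requires their sum to equal δ_free.
P [ L/(AE) + 1/k ] = δ_free → P [ 825/(1375×122×10³) + 1/(74×10³) ] = 1.774.
P = 1.774 / 1.843×10⁻⁵ = 96230 N.
σ = P/A = 96230/1375 = 69.99 MPa.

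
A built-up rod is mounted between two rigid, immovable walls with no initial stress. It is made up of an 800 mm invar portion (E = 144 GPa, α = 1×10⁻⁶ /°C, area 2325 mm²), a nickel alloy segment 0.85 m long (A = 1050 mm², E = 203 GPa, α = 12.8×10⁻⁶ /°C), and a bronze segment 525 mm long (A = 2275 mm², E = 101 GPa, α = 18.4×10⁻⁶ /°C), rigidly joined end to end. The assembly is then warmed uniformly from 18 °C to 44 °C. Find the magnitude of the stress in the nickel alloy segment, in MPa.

Free thermal expansion of the whole bar: Σ αᵢΔT Lᵢ = 1×10⁻⁶×26×800 + 12.8×10⁻⁶×26×850 + 18.4×10⁻⁶×26×525 = 0.5548 mm.
The walls prevent any net length change, so an axial force P (same in every segment) develops. Compatibility: P · Σ Lᵢ/(AᵢEᵢ) = δ_free.
Σ Lᵢ/(AᵢEᵢ) = 800/(2325×144×10³) + 850/(1050×203×10³) + 525/(2275×101×10³) = 8.662×10⁻⁶ mm/N.
P = 0.5548 / 8.662×10⁻⁶ = 64050 N = 64.05 kN, compressive.
σ_{nickel alloy} = P / A = 64050 / 1050 = 61 MPa.

σ ≈ 61 MPa (compressive)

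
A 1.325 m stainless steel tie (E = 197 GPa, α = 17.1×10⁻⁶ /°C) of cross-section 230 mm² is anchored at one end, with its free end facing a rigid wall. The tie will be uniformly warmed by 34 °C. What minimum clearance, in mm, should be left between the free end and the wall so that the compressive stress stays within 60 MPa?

g ≈ 0.367 mm

With no wall the tie would lengthen by αΔT L = 17.1×10⁻⁶ × 34 × 1325 = 0.7704 mm.
A stress of 60 MPa corresponds to the wall pushing the tie back by σL/E = 60×1325/(197×10³) = 0.4036 mm.
The gap must absorb the remainder: g_min = 0.7704 − 0.4036 = 0.3668 mm.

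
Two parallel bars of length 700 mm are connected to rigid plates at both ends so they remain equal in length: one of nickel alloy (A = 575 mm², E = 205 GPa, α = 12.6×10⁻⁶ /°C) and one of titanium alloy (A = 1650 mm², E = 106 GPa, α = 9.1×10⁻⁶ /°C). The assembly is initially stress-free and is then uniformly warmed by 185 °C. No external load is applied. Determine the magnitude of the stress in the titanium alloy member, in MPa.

σ ≈ 27.6 MPa (tensile)

The nickel alloy has the larger α, so on heating it would change length more than the titanium alloy if both were free. The rigid plates force a common final length, so the nickel alloy is put into compression and the titanium alloy into tension, with equal and opposite forces P (no external load).
Setting the final lengths equal and cancelling L: (α₁ − α₂)ΔT = P/(A₁E₁) + P/(A₂E₂).
|α₁ − α₂|·ΔT = 3.5×10⁻⁶ × 185 = 0.0006475.
1/(A₁E₁) + 1/(A₂E₂) = 1/(575×205×10³) + 1/(1650×106×10³) = 1.42×10⁻⁸ N⁻¹.
So P = 0.0006475 / 1.42×10⁻⁸ = 45.6 kN.
σ_{titanium alloy} = P/A₂ = 45600/1650 = 27.63 MPa, tensile.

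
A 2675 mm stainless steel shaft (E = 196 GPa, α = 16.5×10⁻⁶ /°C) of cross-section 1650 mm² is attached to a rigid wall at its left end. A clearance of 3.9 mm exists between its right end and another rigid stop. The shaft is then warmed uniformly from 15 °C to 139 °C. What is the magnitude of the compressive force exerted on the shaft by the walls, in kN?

If the wall were absent the shaft would grow by αΔT L = 16.5×10⁻⁶ × 124 × 2675 = 5.473 mm.
This exceeds the 3.9 mm gap, so the wall pushes back. The portion of expansion that must be recovered elastically is δ_free − gap = 5.473 − 3.9 = 1.573 mm.
That suppressed elongation corresponds to σ = E·Δ/L = 196×10³ × 1.573/2675 = 115.3 MPa.
Force on the wall = σA = 115.3 × 1650 mm² = 190.2 kN.

P ≈ 190 kN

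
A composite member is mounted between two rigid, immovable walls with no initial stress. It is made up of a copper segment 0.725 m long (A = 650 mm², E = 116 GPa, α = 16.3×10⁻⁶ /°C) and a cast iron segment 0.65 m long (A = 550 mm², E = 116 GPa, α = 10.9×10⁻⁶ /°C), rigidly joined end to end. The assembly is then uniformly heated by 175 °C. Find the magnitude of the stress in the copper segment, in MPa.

If the supports were absent, the total length change would be Σ αᵢΔT Lᵢ = 16.3×10⁻⁶×175×725 + 10.9×10⁻⁶×175×650 = 3.308 mm.
The walls prevent any net length change, so an axial force P (same in every segment) develops. Compatibility: P · Σ Lᵢ/(AᵢEᵢ) = δ_free.
The series flexibility is Σ Lᵢ/(AᵢEᵢ) = 725/(650×116×10³) + 650/(550×116×10³) = 1.98×10⁻⁵ mm/N.
P = 3.308 / 1.98×10⁻⁵ = 167000 N = 167 kN, compressive.
σ_{copper} = P / A = 167000 / 650 = 257 MPa.

σ ≈ 257 MPa (compressive)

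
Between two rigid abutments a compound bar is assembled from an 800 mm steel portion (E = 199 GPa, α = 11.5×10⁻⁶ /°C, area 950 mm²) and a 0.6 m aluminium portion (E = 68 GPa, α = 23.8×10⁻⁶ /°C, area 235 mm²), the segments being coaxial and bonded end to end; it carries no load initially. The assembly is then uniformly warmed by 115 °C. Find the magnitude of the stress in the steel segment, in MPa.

σ ≈ 68 MPa (compressive)

If the supports were absent, the total length change would be Σ αᵢΔT Lᵢ = 11.5×10⁻⁶×115×800 + 23.8×10⁻⁶×115×600 = 2.7 mm.
Since the ends are fixed, an axial force P builds up, equal in every segment, with P · Σ Lᵢ/(AᵢEᵢ) = δ_free.
The series flexibility is Σ Lᵢ/(AᵢEᵢ) = 800/(950×199×10³) + 600/(235×68×10³) = 4.178×10⁻⁵ mm/N.
P = 2.7 / 4.178×10⁻⁵ = 64630 N = 64.63 kN, compressive.
σ_{steel} = P / A = 64630 / 950 = 68.03 MPa.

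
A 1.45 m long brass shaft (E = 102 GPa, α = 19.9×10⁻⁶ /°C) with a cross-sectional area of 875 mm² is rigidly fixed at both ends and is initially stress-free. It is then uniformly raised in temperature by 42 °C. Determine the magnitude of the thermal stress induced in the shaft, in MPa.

σ ≈ 85.3 MPa (compressive)

With length fixed, the mechanical strain must cancel the thermal strain αΔT = 19.9×10⁻⁶ × 42 = 835.8×10⁻⁶.
The stress required to suppress this strain is σ = Eε = 102×10³ × 835.8×10⁻⁶ = 85.25 MPa, compressive since the shaft is trying to expand.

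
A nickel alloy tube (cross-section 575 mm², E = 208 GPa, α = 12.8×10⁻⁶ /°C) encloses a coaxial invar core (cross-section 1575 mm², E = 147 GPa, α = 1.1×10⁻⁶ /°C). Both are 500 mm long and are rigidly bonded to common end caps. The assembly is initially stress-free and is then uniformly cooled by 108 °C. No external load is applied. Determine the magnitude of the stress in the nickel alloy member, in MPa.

The nickel alloy has the larger α, so on cooling it would change length more than the invar if both were free. The rigid plates force a common final length, so the nickel alloy is put into tension and the invar into compression, with equal and opposite forces P (no external load).
Setting the final lengths equal and cancelling L: (α₁ − α₂)ΔT = P/(A₁E₁) + P/(A₂E₂).
|α₁ − α₂|·ΔT = 11.7×10⁻⁶ × 108 = 0.001264.
1/(A₁E₁) + 1/(A₂E₂) = 1/(575×208×10³) + 1/(1575×147×10³) = 1.268×10⁻⁸ N⁻¹.
P = 0.001264 / 1.268×10⁻⁸ = 99650 N = 99.65 kN.
σ_{nickel alloy} = P/A₁ = 99650/575 = 173.3 MPa, tensile.

σ ≈ 173 MPa (tensile)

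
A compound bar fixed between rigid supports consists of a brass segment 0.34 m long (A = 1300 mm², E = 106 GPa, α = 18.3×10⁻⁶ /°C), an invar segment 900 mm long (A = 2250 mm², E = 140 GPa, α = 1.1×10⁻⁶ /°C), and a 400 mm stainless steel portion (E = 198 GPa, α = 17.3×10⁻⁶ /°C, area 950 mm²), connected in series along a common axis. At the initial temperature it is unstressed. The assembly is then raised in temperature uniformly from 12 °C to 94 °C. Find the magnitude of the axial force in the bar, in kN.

Free thermal expansion of the whole bar: Σ αᵢΔT Lᵢ = 18.3×10⁻⁶×82×340 + 1.1×10⁻⁶×82×900 + 17.3×10⁻⁶×82×400 = 1.159 mm.
Since the ends are fixed, an axial force P builds up, equal in every segment, with P · Σ Lᵢ/(AᵢEᵢ) = δ_free.
The series flexibility is Σ Lᵢ/(AᵢEᵢ) = 340/(1300×106×10³) + 900/(2250×140×10³) + 400/(950×198×10³) = 7.451×10⁻⁶ mm/N.
So P = 1.159 / 7.451×10⁻⁶ = 155.5 kN, compressive.

P ≈ 156 kN (compressive)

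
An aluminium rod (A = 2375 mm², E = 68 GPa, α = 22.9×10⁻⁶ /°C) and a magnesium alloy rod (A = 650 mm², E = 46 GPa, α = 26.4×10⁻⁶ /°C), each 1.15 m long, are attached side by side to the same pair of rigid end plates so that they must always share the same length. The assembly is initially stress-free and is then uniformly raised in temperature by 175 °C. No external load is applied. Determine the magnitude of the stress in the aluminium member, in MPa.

The magnesium alloy has the larger α, so on heating it would change length more than the aluminium if both were free. The rigid plates force a common final length, so the magnesium alloy is put into compression and the aluminium into tension, with equal and opposite forces P (no external load).
Equating the net (thermal + elastic) strains gives |α₁ − α₂|·ΔT = P·[1/(A₁E₁) + 1/(A₂E₂)].
|α₁ − α₂|·ΔT = 3.5×10⁻⁶ × 175 = 0.0006125.
1/(A₁E₁) + 1/(A₂E₂) = 1/(2375×68×10³) + 1/(650×46×10³) = 3.964×10⁻⁸ N⁻¹.
P = 0.0006125 / 3.964×10⁻⁸ = 15450 N = 15.45 kN.
σ_{aluminium} = P/A₁ = 15450/2375 = 6.506 MPa, tensile.

σ ≈ 6.51 MPa (tensile)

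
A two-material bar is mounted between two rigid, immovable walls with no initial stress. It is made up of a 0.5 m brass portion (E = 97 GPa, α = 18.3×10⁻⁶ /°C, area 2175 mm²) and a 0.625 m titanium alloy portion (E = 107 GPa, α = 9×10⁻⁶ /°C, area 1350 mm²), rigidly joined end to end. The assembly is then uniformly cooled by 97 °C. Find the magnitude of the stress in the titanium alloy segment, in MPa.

Free thermal contraction of the whole bar: Σ αᵢΔT Lᵢ = 18.3×10⁻⁶×97×500 + 9×10⁻⁶×97×625 = 1.433 mm.
The rigid supports impose zero overall length change; the single axial force P common to all segments must satisfy P Σ Lᵢ/(AᵢEᵢ) = δ_free.
The series flexibility is Σ Lᵢ/(AᵢEᵢ) = 500/(2175×97×10³) + 625/(1350×107×10³) = 6.697×10⁻⁶ mm/N.
P = 1.433 / 6.697×10⁻⁶ = 214000 N = 214 kN, tensile.
σ_{titanium alloy} = P / A = 214000 / 1350 = 158.5 MPa.

σ ≈ 159 MPa (tensile)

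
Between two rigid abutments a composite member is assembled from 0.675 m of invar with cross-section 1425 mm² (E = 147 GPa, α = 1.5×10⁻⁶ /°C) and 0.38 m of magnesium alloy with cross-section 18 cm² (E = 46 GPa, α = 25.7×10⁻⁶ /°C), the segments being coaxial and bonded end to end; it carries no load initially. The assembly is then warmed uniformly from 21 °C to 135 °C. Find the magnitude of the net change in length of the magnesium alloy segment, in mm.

Free thermal expansion of the whole bar: Σ αᵢΔT Lᵢ = 1.5×10⁻⁶×114×675 + 25.7×10⁻⁶×114×380 = 1.229 mm.
The walls prevent any net length change, so an axial force P (same in every segment) develops. Compatibility: P · Σ Lᵢ/(AᵢEᵢ) = δ_free.
The series flexibility is Σ Lᵢ/(AᵢEᵢ) = 675/(1425×147×10³) + 380/(1800×46×10³) = 7.812×10⁻⁶ mm/N.
Hence P = δ_free / Σ(L/AE) = 1.229/7.812×10⁻⁶ = 157.3 kN (compressive).
For the magnesium alloy segment, free thermal change = 25.7×10⁻⁶×114×380 = 1.113 mm and elastic change from P = 157300×380/(1800×46×10³) = 0.7219 mm; these oppose, so the net change is 0.391 mm (segment lengthens).

|ΔL| ≈ 0.391 mm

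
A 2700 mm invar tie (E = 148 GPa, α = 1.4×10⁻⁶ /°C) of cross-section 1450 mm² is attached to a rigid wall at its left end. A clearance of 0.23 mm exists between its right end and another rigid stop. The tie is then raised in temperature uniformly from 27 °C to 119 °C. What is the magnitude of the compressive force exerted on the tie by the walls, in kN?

P ≈ 9.36 kN

If the wall were absent the tie would grow by αΔT L = 1.4×10⁻⁶ × 92 × 2700 = 0.3478 mm.
After closing the 0.23 mm clearance, 0.3478 − 0.23 = 0.1178 mm of expansion remains to be suppressed by the wall.
That suppressed elongation corresponds to σ = E·Δ/L = 148×10³ × 0.1178/2700 = 6.455 MPa.
Force on the wall = σA = 6.455 × 1450 mm² = 9.36 kN.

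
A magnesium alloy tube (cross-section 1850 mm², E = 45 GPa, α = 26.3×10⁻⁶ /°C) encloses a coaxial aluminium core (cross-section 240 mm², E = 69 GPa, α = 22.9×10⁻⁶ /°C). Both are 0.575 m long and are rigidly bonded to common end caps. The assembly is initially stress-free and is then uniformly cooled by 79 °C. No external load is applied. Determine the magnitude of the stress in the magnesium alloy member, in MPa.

σ ≈ 2.01 MPa (tensile)

Both members must finish at the same length. With the larger α, the magnesium alloy tends to over-contract; the plates restrain it, putting the magnesium alloy in tension and the aluminium in compression. With no external load the two internal forces are equal and opposite, magnitude P.
Compatibility of the two members (thermal + elastic change equal): (α₁ − α₂)ΔT = P·[1/(A₁E₁) + 1/(A₂E₂)].
|α₁ − α₂|·ΔT = 3.4×10⁻⁶ × 79 = 0.0002686.
1/(A₁E₁) + 1/(A₂E₂) = 1/(1850×45×10³) + 1/(240×69×10³) = 7.24×10⁻⁸ N⁻¹.
P = 0.0002686 / 7.24×10⁻⁸ = 3710 N = 3.71 kN.
σ_{magnesium alloy} = P/A₁ = 3710/1850 = 2.005 MPa, tensile.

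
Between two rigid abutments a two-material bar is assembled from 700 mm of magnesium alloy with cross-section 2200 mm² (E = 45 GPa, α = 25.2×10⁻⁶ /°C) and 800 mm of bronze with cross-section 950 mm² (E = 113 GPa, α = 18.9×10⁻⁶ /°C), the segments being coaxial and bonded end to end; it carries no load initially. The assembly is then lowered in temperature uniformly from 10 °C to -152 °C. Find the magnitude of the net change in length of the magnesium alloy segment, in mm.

|ΔL| ≈ 0.274 mm

With the walls removed the bar would change length by δ_free = Σ αᵢΔT Lᵢ = 25.2×10⁻⁶×162×700 + 18.9×10⁻⁶×162×800 = 5.307 mm.
Since the ends are fixed, an axial force P builds up, equal in every segment, with P · Σ Lᵢ/(AᵢEᵢ) = δ_free.
The series flexibility is Σ Lᵢ/(AᵢEᵢ) = 700/(2200×45×10³) + 800/(950×113×10³) = 1.452×10⁻⁵ mm/N.
So P = 5.307 / 1.452×10⁻⁵ = 365.4 kN, tensile.
For the magnesium alloy segment, free thermal change = 25.2×10⁻⁶×162×700 = 2.858 mm and elastic change from P = 365400×700/(2200×45×10³) = 2.584 mm; these oppose, so the net change is 0.274 mm (segment shortens).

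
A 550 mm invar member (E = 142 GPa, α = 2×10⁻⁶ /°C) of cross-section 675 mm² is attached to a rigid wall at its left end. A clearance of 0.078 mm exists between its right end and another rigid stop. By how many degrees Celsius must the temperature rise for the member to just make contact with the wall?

Contact occurs when the free expansion equals the gap: αΔT L = 0.078 mm.
So ΔT = g/(αL) = 0.078/(2×10⁻⁶ × 550) = 70.91 °C.

ΔT ≈ 70.9 °C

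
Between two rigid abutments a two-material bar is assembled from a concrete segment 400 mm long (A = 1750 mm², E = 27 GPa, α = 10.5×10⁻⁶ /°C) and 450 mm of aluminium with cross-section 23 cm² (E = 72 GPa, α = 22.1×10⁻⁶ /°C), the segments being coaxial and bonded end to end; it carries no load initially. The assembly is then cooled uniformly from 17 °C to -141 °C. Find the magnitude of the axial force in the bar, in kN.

Free thermal contraction of the whole bar: Σ αᵢΔT Lᵢ = 10.5×10⁻⁶×158×400 + 22.1×10⁻⁶×158×450 = 2.235 mm.
The rigid supports impose zero overall length change; the single axial force P common to all segments must satisfy P Σ Lᵢ/(AᵢEᵢ) = δ_free.
Σ Lᵢ/(AᵢEᵢ) = 400/(1750×27×10³) + 450/(2300×72×10³) = 1.118×10⁻⁵ mm/N.
Hence P = δ_free / Σ(L/AE) = 2.235/1.118×10⁻⁵ = 199.8 kN (tensile).

P ≈ 200 kN (tensile)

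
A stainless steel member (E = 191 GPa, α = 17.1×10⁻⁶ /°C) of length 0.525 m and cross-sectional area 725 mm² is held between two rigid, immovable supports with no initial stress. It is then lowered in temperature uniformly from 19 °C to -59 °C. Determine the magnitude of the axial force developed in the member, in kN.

With zero net strain, σ = E·αΔT = 191 GPa × 17.1×10⁻⁶ × 78 = 254.8 MPa.
Axial force P = σA = 254.8 × 725 = 184700 N = 184.7 kN, tensile.

P ≈ 185 kN (tensile)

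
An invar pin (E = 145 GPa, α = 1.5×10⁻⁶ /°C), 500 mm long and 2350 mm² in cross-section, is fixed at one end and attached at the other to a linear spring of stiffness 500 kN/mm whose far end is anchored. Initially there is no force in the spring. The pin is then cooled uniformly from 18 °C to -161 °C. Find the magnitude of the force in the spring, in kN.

If the spring were absent the pin would shorten by αΔT L = 1.5×10⁻⁶ × 179 × 500 = 0.1343 mm.
With a force P in the spring, the elastic change of the pin is PL/(AE) and that of the spring is P/k; compatibility requires their sum to equal δ_free.
So P = δ_free / [L/(AE) + 1/k] = 0.1343 / [ 500/(2350×145×10³) + 1/(500×10³) ].
P = 0.1343 / 3.467×10⁻⁶ = 38720 N.

P ≈ 38.7 kN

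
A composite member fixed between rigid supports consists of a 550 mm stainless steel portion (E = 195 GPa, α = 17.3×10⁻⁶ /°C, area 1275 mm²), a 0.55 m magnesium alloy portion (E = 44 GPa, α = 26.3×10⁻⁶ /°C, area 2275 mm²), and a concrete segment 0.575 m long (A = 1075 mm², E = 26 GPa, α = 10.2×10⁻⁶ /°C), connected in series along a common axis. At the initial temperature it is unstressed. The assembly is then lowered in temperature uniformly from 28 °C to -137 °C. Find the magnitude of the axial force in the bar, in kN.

P ≈ 174 kN (tensile)

Free thermal contraction of the whole bar: Σ αᵢΔT Lᵢ = 17.3×10⁻⁶×165×550 + 26.3×10⁻⁶×165×550 + 10.2×10⁻⁶×165×575 = 4.924 mm.
Since the ends are fixed, an axial force P builds up, equal in every segment, with P · Σ Lᵢ/(AᵢEᵢ) = δ_free.
Σ Lᵢ/(AᵢEᵢ) = 550/(1275×195×10³) + 550/(2275×44×10³) + 575/(1075×26×10³) = 2.828×10⁻⁵ mm/N.
So P = 4.924 / 2.828×10⁻⁵ = 174.1 kN, tensile.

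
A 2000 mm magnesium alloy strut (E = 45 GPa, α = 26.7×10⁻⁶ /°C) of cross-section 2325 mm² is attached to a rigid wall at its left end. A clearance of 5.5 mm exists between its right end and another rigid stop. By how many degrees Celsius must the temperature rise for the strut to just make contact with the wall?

ΔT ≈ 103 °C

Contact occurs when the free expansion equals the gap: αΔT L = 5.5 mm.
So ΔT = g/(αL) = 5.5/(26.7×10⁻⁶ × 2000) = 103 °C.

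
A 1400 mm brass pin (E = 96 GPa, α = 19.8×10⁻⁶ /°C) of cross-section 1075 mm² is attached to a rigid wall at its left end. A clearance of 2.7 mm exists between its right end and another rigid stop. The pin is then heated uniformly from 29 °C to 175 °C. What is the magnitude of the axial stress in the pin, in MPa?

Unrestrained expansion: δ_free = αΔT L = 19.8×10⁻⁶ × 146 × 1400 = 4.047 mm.
This exceeds the 2.7 mm gap, so the wall pushes back. The portion of expansion that must be recovered elastically is δ_free − gap = 4.047 − 2.7 = 1.347 mm.
Compatibility: PL/(AE) = 1.347 mm, so σ = P/A = E × (1.347/1400) = 92.37 MPa.

σ ≈ 92.4 MPa (compressive)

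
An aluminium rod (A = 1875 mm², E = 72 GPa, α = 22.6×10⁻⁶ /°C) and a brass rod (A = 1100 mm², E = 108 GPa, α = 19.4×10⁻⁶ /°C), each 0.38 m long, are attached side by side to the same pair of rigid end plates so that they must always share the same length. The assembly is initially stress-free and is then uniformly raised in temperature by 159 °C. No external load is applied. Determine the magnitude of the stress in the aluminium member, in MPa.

Equilibrium of a rigid end plate with no external load gives equal and opposite internal forces ±P in the two members. Since α_{aluminium} > α_{brass}, heating drives the aluminium into compression and the brass into tension.
Compatibility of the two members (thermal + elastic change equal): (α₁ − α₂)ΔT = P·[1/(A₁E₁) + 1/(A₂E₂)].
|α₁ − α₂|·ΔT = 3.2×10⁻⁶ × 159 = 0.0005088.
1/(A₁E₁) + 1/(A₂E₂) = 1/(1875×72×10³) + 1/(1100×108×10³) = 1.582×10⁻⁸ N⁻¹.
So P = 0.0005088 / 1.582×10⁻⁸ = 32.15 kN.
σ_{aluminium} = P/A₁ = 32150/1875 = 17.15 MPa, compressive.

σ ≈ 17.1 MPa (compressive)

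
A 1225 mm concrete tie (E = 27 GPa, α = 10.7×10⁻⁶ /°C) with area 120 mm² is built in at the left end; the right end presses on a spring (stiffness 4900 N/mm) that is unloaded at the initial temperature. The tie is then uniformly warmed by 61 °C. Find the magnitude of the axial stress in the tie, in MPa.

σ ≈ 11.4 MPa (compressive)

Free thermal expansion: δ_free = αΔT L = 10.7×10⁻⁶ × 61 × 1225 = 0.7996 mm.
Let P be the compressive force at the spring. The tie shortens elastically by PL/(AE) and the spring compresses by P/k; together these equal δ_free.
P [ L/(AE) + 1/k ] = δ_free → P [ 1225/(120×27×10³) + 1/(4900) ] = 0.7996.
P = 0.7996 / 0.0005822 = 1373 N.
σ = P/A = 1373/120 = 11.45 MPa.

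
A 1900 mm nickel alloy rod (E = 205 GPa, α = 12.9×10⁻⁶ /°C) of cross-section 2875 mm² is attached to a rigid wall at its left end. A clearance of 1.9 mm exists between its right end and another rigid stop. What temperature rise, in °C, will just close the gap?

ΔT ≈ 77.5 °C

Contact occurs when the free expansion equals the gap: αΔT L = 1.9 mm.
ΔT = 1.9 / (12.9×10⁻⁶ × 1900) = 77.52 °C.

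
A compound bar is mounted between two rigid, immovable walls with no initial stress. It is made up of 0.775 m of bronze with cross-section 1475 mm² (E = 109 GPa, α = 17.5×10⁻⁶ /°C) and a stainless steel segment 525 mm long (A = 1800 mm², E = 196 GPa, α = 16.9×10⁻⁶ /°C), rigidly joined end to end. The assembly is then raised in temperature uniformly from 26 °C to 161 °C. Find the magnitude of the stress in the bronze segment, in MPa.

If the supports were absent, the total length change would be Σ αᵢΔT Lᵢ = 17.5×10⁻⁶×135×775 + 16.9×10⁻⁶×135×525 = 3.029 mm.
The rigid supports impose zero overall length change; the single axial force P common to all segments must satisfy P Σ Lᵢ/(AᵢEᵢ) = δ_free.
The series flexibility is Σ Lᵢ/(AᵢEᵢ) = 775/(1475×109×10³) + 525/(1800×196×10³) = 6.308×10⁻⁶ mm/N.
Hence P = δ_free / Σ(L/AE) = 3.029/6.308×10⁻⁶ = 480.1 kN (compressive).
σ_{bronze} = P / A = 480100 / 1475 = 325.5 MPa.

σ ≈ 325 MPa (compressive)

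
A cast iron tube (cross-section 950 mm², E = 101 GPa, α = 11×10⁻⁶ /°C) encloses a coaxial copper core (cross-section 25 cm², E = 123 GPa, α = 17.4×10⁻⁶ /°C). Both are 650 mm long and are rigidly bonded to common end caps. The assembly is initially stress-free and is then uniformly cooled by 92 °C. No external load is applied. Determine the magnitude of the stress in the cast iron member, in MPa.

Both members must finish at the same length. With the larger α, the copper tends to over-contract; the plates restrain it, putting the copper in tension and the cast iron in compression. With no external load the two internal forces are equal and opposite, magnitude P.
Compatibility of the two members (thermal + elastic change equal): (α₁ − α₂)ΔT = P·[1/(A₁E₁) + 1/(A₂E₂)].
|α₁ − α₂|·ΔT = 6.4×10⁻⁶ × 92 = 0.0005888.
1/(A₁E₁) + 1/(A₂E₂) = 1/(950×101×10³) + 1/(2500×123×10³) = 1.367×10⁻⁸ N⁻¹.
P = 0.0005888 / 1.367×10⁻⁸ = 43060 N = 43.06 kN.
σ_{cast iron} = P/A₁ = 43060/950 = 45.33 MPa, compressive.

σ ≈ 45.3 MPa (compressive)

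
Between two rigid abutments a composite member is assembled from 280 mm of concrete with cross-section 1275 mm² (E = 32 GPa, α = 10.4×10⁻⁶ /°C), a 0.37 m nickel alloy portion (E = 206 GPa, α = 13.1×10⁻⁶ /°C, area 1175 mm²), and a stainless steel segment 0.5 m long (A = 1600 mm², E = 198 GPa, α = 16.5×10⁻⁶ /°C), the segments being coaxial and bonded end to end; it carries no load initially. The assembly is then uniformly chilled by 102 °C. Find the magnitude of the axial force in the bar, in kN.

P ≈ 164 kN (tensile)

Free thermal contraction of the whole bar: Σ αᵢΔT Lᵢ = 10.4×10⁻⁶×102×280 + 13.1×10⁻⁶×102×370 + 16.5×10⁻⁶×102×500 = 1.633 mm.
The walls prevent any net length change, so an axial force P (same in every segment) develops. Compatibility: P · Σ Lᵢ/(AᵢEᵢ) = δ_free.
Σ Lᵢ/(AᵢEᵢ) = 280/(1275×32×10³) + 370/(1175×206×10³) + 500/(1600×198×10³) = 9.97×10⁻⁶ mm/N.
So P = 1.633 / 9.97×10⁻⁶ = 163.8 kN, tensile.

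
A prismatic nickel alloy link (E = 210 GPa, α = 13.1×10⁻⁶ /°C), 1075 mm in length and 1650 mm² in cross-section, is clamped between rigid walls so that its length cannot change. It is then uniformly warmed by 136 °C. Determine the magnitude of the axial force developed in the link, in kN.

P ≈ 617 kN (compressive)

With zero net strain, σ = E·αΔT = 210 GPa × 13.1×10⁻⁶ × 136 = 374.1 MPa.
Axial force P = σA = 374.1 × 1650 = 617300 N = 617.3 kN, compressive.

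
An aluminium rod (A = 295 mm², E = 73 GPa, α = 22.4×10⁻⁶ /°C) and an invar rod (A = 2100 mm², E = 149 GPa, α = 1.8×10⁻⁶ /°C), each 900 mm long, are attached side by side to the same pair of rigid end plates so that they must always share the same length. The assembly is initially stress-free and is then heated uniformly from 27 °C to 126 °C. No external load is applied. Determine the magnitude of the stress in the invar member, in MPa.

Both members must finish at the same length. With the larger α, the aluminium tends to over-expand; the plates restrain it, putting the aluminium in compression and the invar in tension. With no external load the two internal forces are equal and opposite, magnitude P.
Equating the net (thermal + elastic) strains gives |α₁ − α₂|·ΔT = P·[1/(A₁E₁) + 1/(A₂E₂)].
|α₁ − α₂|·ΔT = 20.6×10⁻⁶ × 99 = 0.002039.
1/(A₁E₁) + 1/(A₂E₂) = 1/(295×73×10³) + 1/(2100×149×10³) = 4.963×10⁻⁸ N⁻¹.
So P = 0.002039 / 4.963×10⁻⁸ = 41.09 kN.
σ_{invar} = P/A₂ = 41090/2100 = 19.57 MPa, tensile.

σ ≈ 19.6 MPa (tensile)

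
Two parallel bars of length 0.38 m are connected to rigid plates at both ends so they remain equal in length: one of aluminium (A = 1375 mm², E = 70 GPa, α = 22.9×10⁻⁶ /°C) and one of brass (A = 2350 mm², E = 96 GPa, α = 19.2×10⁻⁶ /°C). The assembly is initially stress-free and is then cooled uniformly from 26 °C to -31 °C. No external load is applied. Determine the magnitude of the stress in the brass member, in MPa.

The aluminium has the larger α, so on cooling it would change length more than the brass if both were free. The rigid plates force a common final length, so the aluminium is put into tension and the brass into compression, with equal and opposite forces P (no external load).
Equating the net (thermal + elastic) strains gives |α₁ − α₂|·ΔT = P·[1/(A₁E₁) + 1/(A₂E₂)].
|α₁ − α₂|·ΔT = 3.7×10⁻⁶ × 57 = 0.0002109.
1/(A₁E₁) + 1/(A₂E₂) = 1/(1375×70×10³) + 1/(2350×96×10³) = 1.482×10⁻⁸ N⁻¹.
P = 0.0002109 / 1.482×10⁻⁸ = 14230 N = 14.23 kN.
σ_{brass} = P/A₂ = 14230/2350 = 6.055 MPa, compressive.

σ ≈ 6.05 MPa (compressive)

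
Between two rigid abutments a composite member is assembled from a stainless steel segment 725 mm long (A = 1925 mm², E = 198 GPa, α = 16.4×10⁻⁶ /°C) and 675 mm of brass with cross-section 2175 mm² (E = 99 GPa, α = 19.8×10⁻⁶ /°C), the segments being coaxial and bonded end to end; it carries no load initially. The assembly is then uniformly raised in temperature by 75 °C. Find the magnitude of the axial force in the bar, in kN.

If the supports were absent, the total length change would be Σ αᵢΔT Lᵢ = 16.4×10⁻⁶×75×725 + 19.8×10⁻⁶×75×675 = 1.894 mm.
The rigid supports impose zero overall length change; the single axial force P common to all segments must satisfy P Σ Lᵢ/(AᵢEᵢ) = δ_free.
Σ Lᵢ/(AᵢEᵢ) = 725/(1925×198×10³) + 675/(2175×99×10³) = 5.037×10⁻⁶ mm/N.
P = 1.894 / 5.037×10⁻⁶ = 376000 N = 376 kN, compressive.

P ≈ 376 kN (compressive)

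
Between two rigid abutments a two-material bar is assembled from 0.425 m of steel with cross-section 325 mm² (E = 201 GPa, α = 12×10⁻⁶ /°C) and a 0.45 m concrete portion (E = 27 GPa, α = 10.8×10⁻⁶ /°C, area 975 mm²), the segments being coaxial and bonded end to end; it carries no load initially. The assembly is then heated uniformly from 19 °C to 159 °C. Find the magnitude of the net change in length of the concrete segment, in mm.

|ΔL| ≈ 0.33 mm

Free thermal expansion of the whole bar: Σ αᵢΔT Lᵢ = 12×10⁻⁶×140×425 + 10.8×10⁻⁶×140×450 = 1.394 mm.
Since the ends are fixed, an axial force P builds up, equal in every segment, with P · Σ Lᵢ/(AᵢEᵢ) = δ_free.
Σ Lᵢ/(AᵢEᵢ) = 425/(325×201×10³) + 450/(975×27×10³) = 2.36×10⁻⁵ mm/N.
P = 1.394 / 2.36×10⁻⁵ = 59080 N = 59.08 kN, compressive.
For the concrete segment, free thermal change = 10.8×10⁻⁶×140×450 = 0.6804 mm and elastic change from P = 59080×450/(975×27×10³) = 1.01 mm; these oppose, so the net change is 0.33 mm (segment shortens).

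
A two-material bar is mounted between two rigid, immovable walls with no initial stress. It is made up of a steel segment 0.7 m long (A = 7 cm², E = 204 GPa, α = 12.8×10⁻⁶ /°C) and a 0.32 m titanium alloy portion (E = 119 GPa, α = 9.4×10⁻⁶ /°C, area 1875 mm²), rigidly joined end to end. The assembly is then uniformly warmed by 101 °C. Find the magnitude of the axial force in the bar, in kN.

If the supports were absent, the total length change would be Σ αᵢΔT Lᵢ = 12.8×10⁻⁶×101×700 + 9.4×10⁻⁶×101×320 = 1.209 mm.
Since the ends are fixed, an axial force P builds up, equal in every segment, with P · Σ Lᵢ/(AᵢEᵢ) = δ_free.
The series flexibility is Σ Lᵢ/(AᵢEᵢ) = 700/(700×204×10³) + 320/(1875×119×10³) = 6.336×10⁻⁶ mm/N.
So P = 1.209 / 6.336×10⁻⁶ = 190.8 kN, compressive.

P ≈ 191 kN (compressive)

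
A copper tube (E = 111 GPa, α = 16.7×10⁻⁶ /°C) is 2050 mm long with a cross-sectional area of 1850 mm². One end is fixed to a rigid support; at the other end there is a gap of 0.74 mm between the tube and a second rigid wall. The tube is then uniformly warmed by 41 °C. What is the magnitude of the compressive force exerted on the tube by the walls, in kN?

Free thermal elongation = αΔT L = 16.7×10⁻⁶ × 41 × 2050 = 1.404 mm.
This exceeds the 0.74 mm gap, so the wall pushes back. The portion of expansion that must be recovered elastically is δ_free − gap = 1.404 − 0.74 = 0.6636 mm.
That suppressed elongation corresponds to σ = E·Δ/L = 111×10³ × 0.6636/2050 = 35.93 MPa.
P = σA = 35.93 × 1850 = 66.48 kN.

P ≈ 66.5 kN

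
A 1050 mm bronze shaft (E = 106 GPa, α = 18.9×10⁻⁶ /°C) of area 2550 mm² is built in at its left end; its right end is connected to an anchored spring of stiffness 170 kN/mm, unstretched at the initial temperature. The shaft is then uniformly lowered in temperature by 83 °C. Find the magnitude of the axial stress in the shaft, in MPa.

If the spring were absent the shaft would shorten by αΔT L = 18.9×10⁻⁶ × 83 × 1050 = 1.647 mm.
With a force P in the spring, the elastic change of the shaft is PL/(AE) and that of the spring is P/k; compatibility requires their sum to equal δ_free.
P [ L/(AE) + 1/k ] = δ_free → P [ 1050/(2550×106×10³) + 1/(170×10³) ] = 1.647.
P = 1.647 / 9.767×10⁻⁶ = 168600 N.
σ = P/A = 168600/2550 = 66.13 MPa.

σ ≈ 66.1 MPa (tensile)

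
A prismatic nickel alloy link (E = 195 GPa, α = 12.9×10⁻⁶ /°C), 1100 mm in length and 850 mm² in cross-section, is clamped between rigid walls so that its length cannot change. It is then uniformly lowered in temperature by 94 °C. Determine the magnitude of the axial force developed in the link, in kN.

The ends cannot move, so σ = EαΔT = 195×10³ × 12.9×10⁻⁶ × 94 = 236.5 MPa.
Then P = σA = 236.5 × 850 mm² = 201 kN, tensile.

P ≈ 201 kN (tensile)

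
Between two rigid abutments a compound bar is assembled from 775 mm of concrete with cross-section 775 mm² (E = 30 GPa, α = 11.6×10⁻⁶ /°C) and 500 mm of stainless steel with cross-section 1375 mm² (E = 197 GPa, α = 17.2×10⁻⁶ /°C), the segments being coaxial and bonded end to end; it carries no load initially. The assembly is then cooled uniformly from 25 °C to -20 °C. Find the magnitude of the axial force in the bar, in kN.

Free thermal contraction of the whole bar: Σ αᵢΔT Lᵢ = 11.6×10⁻⁶×45×775 + 17.2×10⁻⁶×45×500 = 0.7915 mm.
The walls prevent any net length change, so an axial force P (same in every segment) develops. Compatibility: P · Σ Lᵢ/(AᵢEᵢ) = δ_free.
Σ Lᵢ/(AᵢEᵢ) = 775/(775×30×10³) + 500/(1375×197×10³) = 3.518×10⁻⁵ mm/N.
So P = 0.7915 / 3.518×10⁻⁵ = 22.5 kN, tensile.

P ≈ 22.5 kN (tensile)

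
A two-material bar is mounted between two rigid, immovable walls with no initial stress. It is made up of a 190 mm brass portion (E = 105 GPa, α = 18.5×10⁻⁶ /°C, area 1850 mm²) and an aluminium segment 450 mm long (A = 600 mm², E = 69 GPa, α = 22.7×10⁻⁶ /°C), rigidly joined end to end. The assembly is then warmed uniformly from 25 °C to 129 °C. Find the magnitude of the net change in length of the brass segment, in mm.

If the supports were absent, the total length change would be Σ αᵢΔT Lᵢ = 18.5×10⁻⁶×104×190 + 22.7×10⁻⁶×104×450 = 1.428 mm.
The walls prevent any net length change, so an axial force P (same in every segment) develops. Compatibility: P · Σ Lᵢ/(AᵢEᵢ) = δ_free.
Σ Lᵢ/(AᵢEᵢ) = 190/(1850×105×10³) + 450/(600×69×10³) = 1.185×10⁻⁵ mm/N.
P = 1.428 / 1.185×10⁻⁵ = 120500 N = 120.5 kN, compressive.
For the brass segment, free thermal change = 18.5×10⁻⁶×104×190 = 0.3656 mm and elastic change from P = 120500×190/(1850×105×10³) = 0.1179 mm; these oppose, so the net change is 0.248 mm (segment lengthens).

|ΔL| ≈ 0.248 mm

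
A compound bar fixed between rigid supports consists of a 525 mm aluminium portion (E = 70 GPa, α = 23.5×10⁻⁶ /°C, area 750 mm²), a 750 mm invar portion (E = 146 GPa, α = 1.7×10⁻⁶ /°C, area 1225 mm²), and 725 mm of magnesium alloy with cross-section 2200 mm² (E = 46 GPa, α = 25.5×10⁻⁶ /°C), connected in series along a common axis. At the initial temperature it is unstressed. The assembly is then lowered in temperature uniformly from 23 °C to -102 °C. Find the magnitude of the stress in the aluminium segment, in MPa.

Free thermal contraction of the whole bar: Σ αᵢΔT Lᵢ = 23.5×10⁻⁶×125×525 + 1.7×10⁻⁶×125×750 + 25.5×10⁻⁶×125×725 = 4.012 mm.
Since the ends are fixed, an axial force P builds up, equal in every segment, with P · Σ Lᵢ/(AᵢEᵢ) = δ_free.
The series flexibility is Σ Lᵢ/(AᵢEᵢ) = 525/(750×70×10³) + 750/(1225×146×10³) + 725/(2200×46×10³) = 2.136×10⁻⁵ mm/N.
Hence P = δ_free / Σ(L/AE) = 4.012/2.136×10⁻⁵ = 187.9 kN (tensile).
σ_{aluminium} = P / A = 187900 / 750 = 250.5 MPa.

σ ≈ 250 MPa (tensile)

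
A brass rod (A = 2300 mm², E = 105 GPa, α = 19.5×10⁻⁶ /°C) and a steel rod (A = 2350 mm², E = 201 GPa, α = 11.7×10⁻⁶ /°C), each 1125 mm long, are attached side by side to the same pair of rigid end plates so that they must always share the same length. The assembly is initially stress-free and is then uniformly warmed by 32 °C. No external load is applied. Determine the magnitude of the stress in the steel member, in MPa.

Equilibrium of a rigid end plate with no external load gives equal and opposite internal forces ±P in the two members. Since α_{brass} > α_{steel}, heating drives the brass into compression and the steel into tension.
Compatibility of the two members (thermal + elastic change equal): (α₁ − α₂)ΔT = P·[1/(A₁E₁) + 1/(A₂E₂)].
|α₁ − α₂|·ΔT = 7.8×10⁻⁶ × 32 = 0.0002496.
1/(A₁E₁) + 1/(A₂E₂) = 1/(2300×105×10³) + 1/(2350×201×10³) = 6.258×10⁻⁹ N⁻¹.
P = 0.0002496 / 6.258×10⁻⁹ = 39890 N = 39.89 kN.
σ_{steel} = P/A₂ = 39890/2350 = 16.97 MPa, tensile.

σ ≈ 17 MPa (tensile)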